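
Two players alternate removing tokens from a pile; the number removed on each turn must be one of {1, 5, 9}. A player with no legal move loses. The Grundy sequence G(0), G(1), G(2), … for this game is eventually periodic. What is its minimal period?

2

G(0) = 0
G(1) = mex{0} = 1
G(2) = mex{1} = 0
G(3) = mex{0} = 1
G(4) = mex{1} = 0
G(5) = mex{0,0} = 1
G(6) = mex{1,1} = 0
G(7) = mex{0,0} = 1
G(8) = mex{1,1} = 0
G(9) = mex{0,0,0} = 1
G(10) = mex{1,1,1} = 0
G(11) = mex{0,0,0} = 1
G(12) = mex{1,1,1} = 0
G(13) = mex{0,0,0} = 1
G(14) = mex{1,1,1} = 0
G(n+2) = G(n) holds for n = 0,…,8 (a full window of length max(S) = 9), so the sequence is purely periodic with period 2.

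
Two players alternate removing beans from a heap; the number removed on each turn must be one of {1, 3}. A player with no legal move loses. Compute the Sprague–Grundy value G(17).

1

n :  0  1  2  3  4  5  6  7  8  9 10 11 12 13 14 15 16 17
G :  0  1  0  1  0  1  0  1  0  1  0  1  0  1  0  1  0  1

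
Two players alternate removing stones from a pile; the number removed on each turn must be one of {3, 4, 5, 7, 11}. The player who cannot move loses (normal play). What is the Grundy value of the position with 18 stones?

0

G(0) = 0
G(1) = mex{} = 0
G(2) = mex{} = 0
G(3) = mex{0} = 1
G(4) = mex{0,0} = 1
G(5) = mex{0,0,0} = 1
G(6) = mex{1,0,0} = 2
G(7) = mex{1,1,0,0} = 2
G(8) = mex{1,1,1,0} = 2
G(9) = mex{2,1,1,0} = 3
G(10) = mex{2,2,1,1} = 0
G(11) = mex{2,2,2,1,0} = 3
G(12) = mex{3,2,2,1,0} = 4
G(13) = mex{0,3,2,2,0} = 1
G(14) = mex{3,0,3,2,1} = 4
G(15) = mex{4,3,0,2,1} = 5
G(16) = mex{1,4,3,3,1} = 0
G(17) = mex{4,1,4,0,2} = 3
G(18) = mex{5,4,1,3,2} = 0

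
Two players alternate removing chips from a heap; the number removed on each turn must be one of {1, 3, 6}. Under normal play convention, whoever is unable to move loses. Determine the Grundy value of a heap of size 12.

1

G(0) = 0
G(1) = mex{0} = 1
G(2) = mex{1} = 0
G(3) = mex{0,0} = 1
G(4) = mex{1,1} = 0
G(5) = mex{0,0} = 1
G(6) = mex{1,1,0} = 2
G(7) = mex{2,0,1} = 3
G(8) = mex{3,1,0} = 2
G(9) = mex{2,2,1} = 0
G(10) = mex{0,3,0} = 1
G(11) = mex{1,2,1} = 0
G(12) = mex{0,0,2} = 1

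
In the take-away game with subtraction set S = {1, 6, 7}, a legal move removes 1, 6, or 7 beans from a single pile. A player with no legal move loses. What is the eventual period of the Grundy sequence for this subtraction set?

12

n :  0  1  2  3  4  5  6  7  8  9 10 11 12 13 14 15 16 17 18 19 20 21 22 23 24 25
G :  0  1  0  1  0  1  2  3  2  3  2  3  0  1  0  1  0  1  2  3  2  3  2  3  0  1
G(n+12) = G(n) holds for n = 0,…,6 (a full window of length max(S) = 7), so the sequence is purely periodic with period 12.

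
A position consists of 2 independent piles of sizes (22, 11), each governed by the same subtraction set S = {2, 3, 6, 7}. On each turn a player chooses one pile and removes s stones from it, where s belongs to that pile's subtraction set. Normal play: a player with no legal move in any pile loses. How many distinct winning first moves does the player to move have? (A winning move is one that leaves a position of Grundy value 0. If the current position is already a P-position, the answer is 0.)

All piles use S = {2, 3, 6, 7}:
n :  0  1  2  3  4  5  6  7  8  9 10 11 12 13 14 15 16 17 18 19 20 21 22
G :  0  0  1  1  2  0  3  1  2  0  0  1  1  2  0  3  1  2  0  0  1  1  2
Pile A: G(22) = 2.
Pile B: G(11) = 1.
Combined Grundy value = 2 ⊕ 1 = 3.
A winning move leaves total XOR = 0, i.e. changes one component's Grundy value g to g ⊕ X where X is the current total.
Pile A: need g' = 2⊕3 = 1. Options: 22−2→G=1, 22−3→G=0, 22−6→G=1, 22−7→G=3. Hits: 2.
Pile B: need g' = 1⊕3 = 2. Options: 11−2→G=0, 11−3→G=2, 11−6→G=0, 11−7→G=2. Hits: 2.

4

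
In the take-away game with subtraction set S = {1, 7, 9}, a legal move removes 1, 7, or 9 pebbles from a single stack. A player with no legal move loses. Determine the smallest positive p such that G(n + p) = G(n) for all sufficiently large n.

2

n :  0  1  2  3  4  5  6  7  8  9 10 11 12 13 14
G :  0  1  0  1  0  1  0  1  0  1  0  1  0  1  0
G(n+2) = G(n) holds for n = 0,…,8 (a full window of length max(S) = 9), so the sequence is purely periodic with period 2.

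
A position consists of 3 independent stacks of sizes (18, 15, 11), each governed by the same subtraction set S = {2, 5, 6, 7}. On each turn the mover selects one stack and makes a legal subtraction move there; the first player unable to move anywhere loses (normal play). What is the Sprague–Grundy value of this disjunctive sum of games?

3

All stacks use S = {2, 5, 6, 7}:
G(0) = 0
G(1) = mex{} = 0
G(2) = mex{0} = 1
G(3) = mex{0} = 1
G(4) = mex{1} = 0
G(5) = mex{1,0} = 2
G(6) = mex{0,0,0} = 1
G(7) = mex{2,1,0,0} = 3
G(8) = mex{1,1,1,0} = 2
G(9) = mex{3,0,1,1} = 2
G(10) = mex{2,2,0,1} = 3
G(11) = mex{2,1,2,0} = 3
G(12) = mex{3,3,1,2} = 0
G(13) = mex{3,2,3,1} = 0
G(14) = mex{0,2,2,3} = 1
G(15) = mex{0,3,2,2} = 1
G(16) = mex{1,3,3,2} = 0
G(17) = mex{1,0,3,3} = 2
G(18) = mex{0,0,0,3} = 1
Stack A: G(18) = 1.
Stack B: G(15) = 1.
Stack C: G(11) = 3.
Combined Grundy value = 1 ⊕ 1 ⊕ 3 = 3.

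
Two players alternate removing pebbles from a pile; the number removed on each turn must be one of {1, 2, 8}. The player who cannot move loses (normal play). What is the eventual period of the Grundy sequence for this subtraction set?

3

G(0) = 0
G(1) = mex{0} = 1
G(2) = mex{1,0} = 2
G(3) = mex{2,1} = 0
G(4) = mex{0,2} = 1
G(5) = mex{1,0} = 2
G(6) = mex{2,1} = 0
G(7) = mex{0,2} = 1
G(8) = mex{1,0,0} = 2
G(9) = mex{2,1,1} = 0
G(10) = mex{0,2,2} = 1
G(11) = mex{1,0,0} = 2
G(12) = mex{2,1,1} = 0
G(13) = mex{0,2,2} = 1
G(14) = mex{1,0,0} = 2
G(n+3) = G(n) holds for n = 0,…,7 (a full window of length max(S) = 8), so the sequence is purely periodic with period 3.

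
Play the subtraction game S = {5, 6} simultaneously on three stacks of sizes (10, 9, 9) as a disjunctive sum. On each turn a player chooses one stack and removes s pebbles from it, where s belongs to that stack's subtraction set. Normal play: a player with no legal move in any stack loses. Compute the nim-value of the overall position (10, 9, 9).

All stacks use S = {5, 6}:
G(0) = 0
G(1) = mex{} = 0
G(2) = mex{} = 0
G(3) = mex{} = 0
G(4) = mex{} = 0
G(5) = mex{0} = 1
G(6) = mex{0,0} = 1
G(7) = mex{0,0} = 1
G(8) = mex{0,0} = 1
G(9) = mex{0,0} = 1
G(10) = mex{1,0} = 2
Stack A: G(10) = 2.
Stack B: G(9) = 1.
Stack C: G(9) = 1.
Combined Grundy value = 2 ⊕ 1 ⊕ 1 = 2.

2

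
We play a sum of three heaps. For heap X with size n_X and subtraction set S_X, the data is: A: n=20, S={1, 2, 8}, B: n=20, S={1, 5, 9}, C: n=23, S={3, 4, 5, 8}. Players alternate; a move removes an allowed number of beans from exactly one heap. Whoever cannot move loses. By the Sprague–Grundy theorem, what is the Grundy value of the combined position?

2

Heap A, S = {1, 2, 8}:
G(0) = 0
G(1) = mex{0} = 1
G(2) = mex{1,0} = 2
G(3) = mex{2,1} = 0
G(4) = mex{0,2} = 1
G(5) = mex{1,0} = 2
G(6) = mex{2,1} = 0
G(7) = mex{0,2} = 1
G(8) = mex{1,0,0} = 2
G(9) = mex{2,1,1} = 0
G(10) = mex{0,2,2} = 1
G(11) = mex{1,0,0} = 2
G(12) = mex{2,1,1} = 0
G(13) = mex{0,2,2} = 1
G(14) = mex{1,0,0} = 2
G(15) = mex{2,1,1} = 0
G(16) = mex{0,2,2} = 1
G(17) = mex{1,0,0} = 2
G(18) = mex{2,1,1} = 0
G(19) = mex{0,2,2} = 1
G(20) = mex{1,0,0} = 2
G_A(20) = 2.
Heap B, S = {1, 5, 9}:
n :  0  1  2  3  4  5  6  7  8  9 10 11 12 13 14 15 16 17 18 19 20
G :  0  1  0  1  0  1  0  1  0  1  0  1  0  1  0  1  0  1  0  1  0
G_B(20) = 0.
Heap C, S = {3, 4, 5, 8}:
G(0) = 0
G(1) = mex{} = 0
G(2) = mex{} = 0
G(3) = mex{0} = 1
G(4) = mex{0,0} = 1
G(5) = mex{0,0,0} = 1
G(6) = mex{1,0,0} = 2
G(7) = mex{1,1,0} = 2
G(8) = mex{1,1,1,0} = 2
G(9) = mex{2,1,1,0} = 3
G(10) = mex{2,2,1,0} = 3
G(11) = mex{2,2,2,1} = 0
G(12) = mex{3,2,2,1} = 0
G(13) = mex{3,3,2,1} = 0
G(14) = mex{0,3,3,2} = 1
G(15) = mex{0,0,3,2} = 1
G(16) = mex{0,0,0,2} = 1
G(17) = mex{1,0,0,3} = 2
G(18) = mex{1,1,0,3} = 2
G(19) = mex{1,1,1,0} = 2
G(20) = mex{2,1,1,0} = 3
G(21) = mex{2,2,1,0} = 3
G(22) = mex{2,2,2,1} = 0
G(23) = mex{3,2,2,1} = 0
G_C(23) = 0.
Combined Grundy value = 2 ⊕ 0 ⊕ 0 = 2.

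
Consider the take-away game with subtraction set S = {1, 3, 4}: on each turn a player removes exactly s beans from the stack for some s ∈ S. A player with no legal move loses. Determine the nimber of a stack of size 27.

G(0) = 0
G(1) = mex{0} = 1
G(2) = mex{1} = 0
G(3) = mex{0,0} = 1
G(4) = mex{1,1,0} = 2
G(5) = mex{2,0,1} = 3
G(6) = mex{3,1,0} = 2
G(7) = mex{2,2,1} = 0
G(8) = mex{0,3,2} = 1
G(9) = mex{1,2,3} = 0
G(10) = mex{0,0,2} = 1
G(11) = mex{1,1,0} = 2
G(12) = mex{2,0,1} = 3
G(13) = mex{3,1,0} = 2
G(14) = mex{2,2,1} = 0
G(15) = mex{0,3,2} = 1
G(16) = mex{1,2,3} = 0
G(17) = mex{0,0,2} = 1
G(18) = mex{1,1,0} = 2
G(19) = mex{2,0,1} = 3
G(20) = mex{3,1,0} = 2
G(21) = mex{2,2,1} = 0
G(22) = mex{0,3,2} = 1
G(23) = mex{1,2,3} = 0
G(24) = mex{0,0,2} = 1
G(25) = mex{1,1,0} = 2
G(26) = mex{2,0,1} = 3
G(27) = mex{3,1,0} = 2

2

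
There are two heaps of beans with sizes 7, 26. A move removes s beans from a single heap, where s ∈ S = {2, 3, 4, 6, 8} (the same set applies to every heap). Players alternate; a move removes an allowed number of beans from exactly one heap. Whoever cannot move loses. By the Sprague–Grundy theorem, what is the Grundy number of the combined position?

0

All heaps use S = {2, 3, 4, 6, 8}:
n :  0  1  2  3  4  5  6  7  8  9 10 11 12 13 14 15 16 17 18 19 20 21 22 23 24 25 26
G :  0  0  1  1  2  2  3  3  4  4  0  0  1  1  2  2  3  3  4  4  0  0  1  1  2  2  3
Heap A: G(7) = 3.
Heap B: G(26) = 3.
Combined Grundy value = 3 ⊕ 3 = 0.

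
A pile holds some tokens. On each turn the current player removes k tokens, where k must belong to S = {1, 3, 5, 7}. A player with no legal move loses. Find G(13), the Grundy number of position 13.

1

n :  0  1  2  3  4  5  6  7  8  9 10 11 12 13
G :  0  1  0  1  0  1  0  1  0  1  0  1  0  1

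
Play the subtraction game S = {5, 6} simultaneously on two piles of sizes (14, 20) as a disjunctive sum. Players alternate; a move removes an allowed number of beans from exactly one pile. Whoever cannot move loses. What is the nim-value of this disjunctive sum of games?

All piles use S = {5, 6}:
G(0) = 0
G(1) = mex{} = 0
G(2) = mex{} = 0
G(3) = mex{} = 0
G(4) = mex{} = 0
G(5) = mex{0} = 1
G(6) = mex{0,0} = 1
G(7) = mex{0,0} = 1
G(8) = mex{0,0} = 1
G(9) = mex{0,0} = 1
G(10) = mex{1,0} = 2
G(11) = mex{1,1} = 0
G(12) = mex{1,1} = 0
G(13) = mex{1,1} = 0
G(14) = mex{1,1} = 0
G(15) = mex{2,1} = 0
G(16) = mex{0,2} = 1
G(17) = mex{0,0} = 1
G(18) = mex{0,0} = 1
G(19) = mex{0,0} = 1
G(20) = mex{0,0} = 1
Pile A: G(14) = 0.
Pile B: G(20) = 1.
Combined Grundy value = 0 ⊕ 1 = 1.

1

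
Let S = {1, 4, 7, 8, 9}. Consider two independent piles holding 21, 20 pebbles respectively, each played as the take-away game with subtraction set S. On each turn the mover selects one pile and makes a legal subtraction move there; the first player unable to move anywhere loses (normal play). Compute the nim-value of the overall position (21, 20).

All piles use S = {1, 4, 7, 8, 9}:
G(0) = 0
G(1) = mex{0} = 1
G(2) = mex{1} = 0
G(3) = mex{0} = 1
G(4) = mex{1,0} = 2
G(5) = mex{2,1} = 0
G(6) = mex{0,0} = 1
G(7) = mex{1,1,0} = 2
G(8) = mex{2,2,1,0} = 3
G(9) = mex{3,0,0,1,0} = 2
G(10) = mex{2,1,1,0,1} = 3
G(11) = mex{3,2,2,1,0} = 4
G(12) = mex{4,3,0,2,1} = 5
G(13) = mex{5,2,1,0,2} = 3
G(14) = mex{3,3,2,1,0} = 4
G(15) = mex{4,4,3,2,1} = 0
G(16) = mex{0,5,2,3,2} = 1
G(17) = mex{1,3,3,2,3} = 0
G(18) = mex{0,4,4,3,2} = 1
G(19) = mex{1,0,5,4,3} = 2
G(20) = mex{2,1,3,5,4} = 0
G(21) = mex{0,0,4,3,5} = 1
Pile A: G(21) = 1.
Pile B: G(20) = 0.
Combined Grundy value = 1 ⊕ 0 = 1.

1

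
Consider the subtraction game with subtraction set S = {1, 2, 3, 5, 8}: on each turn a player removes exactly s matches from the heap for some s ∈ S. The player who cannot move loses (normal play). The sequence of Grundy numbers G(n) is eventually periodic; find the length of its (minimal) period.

n :  0  1  2  3  4  5  6  7  8  9 10 11 12 13 14 15 16 17 18 19 20 21
G :  0  1  2  3  0  1  2  3  4  5  0  1  2  3  0  1  2  3  4  5  0  1
G(n+10) = G(n) holds for n = 0,…,7 (a full window of length max(S) = 8), so the sequence is purely periodic with period 10.

10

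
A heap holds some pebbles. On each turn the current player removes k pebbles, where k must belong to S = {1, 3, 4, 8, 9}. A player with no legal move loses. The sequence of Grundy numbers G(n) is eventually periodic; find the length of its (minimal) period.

G(0) = 0
G(1) = mex{0} = 1
G(2) = mex{1} = 0
G(3) = mex{0,0} = 1
G(4) = mex{1,1,0} = 2
G(5) = mex{2,0,1} = 3
G(6) = mex{3,1,0} = 2
G(7) = mex{2,2,1} = 0
G(8) = mex{0,3,2,0} = 1
G(9) = mex{1,2,3,1,0} = 4
G(10) = mex{4,0,2,0,1} = 3
G(11) = mex{3,1,0,1,0} = 2
G(12) = mex{2,4,1,2,1} = 0
G(13) = mex{0,3,4,3,2} = 1
G(14) = mex{1,2,3,2,3} = 0
G(15) = mex{0,0,2,0,2} = 1
G(16) = mex{1,1,0,1,0} = 2
G(17) = mex{2,0,1,4,1} = 3
G(18) = mex{3,1,0,3,4} = 2
G(19) = mex{2,2,1,2,3} = 0
G(20) = mex{0,3,2,0,2} = 1
G(21) = mex{1,2,3,1,0} = 4
G(22) = mex{4,0,2,0,1} = 3
G(23) = mex{3,1,0,1,0} = 2
G(24) = mex{2,4,1,2,1} = 0
G(25) = mex{0,3,4,3,2} = 1
G(n+12) = G(n) holds for n = 0,…,8 (a full window of length max(S) = 9), so the sequence is purely periodic with period 12.

12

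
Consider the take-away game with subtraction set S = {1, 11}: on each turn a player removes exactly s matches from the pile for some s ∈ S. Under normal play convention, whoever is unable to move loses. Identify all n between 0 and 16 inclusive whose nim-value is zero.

0, 2, 4, 6, 8, 10, 12, 14, 16

G(0) = 0
G(1) = mex{0} = 1
G(2) = mex{1} = 0
G(3) = mex{0} = 1
G(4) = mex{1} = 0
G(5) = mex{0} = 1
G(6) = mex{1} = 0
G(7) = mex{0} = 1
G(8) = mex{1} = 0
G(9) = mex{0} = 1
G(10) = mex{1} = 0
G(11) = mex{0,0} = 1
G(12) = mex{1,1} = 0
G(13) = mex{0,0} = 1
G(14) = mex{1,1} = 0
G(15) = mex{0,0} = 1
G(16) = mex{1,1} = 0
P-positions are exactly the n with G(n) = 0.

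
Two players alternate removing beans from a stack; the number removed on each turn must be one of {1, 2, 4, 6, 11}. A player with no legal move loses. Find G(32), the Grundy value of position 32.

3

n :  0  1  2  3  4  5  6  7  8  9 10 11 12 13 14 15 16 17 18 19 20 21 22 23 24 25 26 27 28 29 30 31 32
G :  0  1  2  0  1  2  3  4  0  1  2  3  4  0  1  2  0  1  2  3  4  0  1  2  3  4  0  1  2  0  1  2  3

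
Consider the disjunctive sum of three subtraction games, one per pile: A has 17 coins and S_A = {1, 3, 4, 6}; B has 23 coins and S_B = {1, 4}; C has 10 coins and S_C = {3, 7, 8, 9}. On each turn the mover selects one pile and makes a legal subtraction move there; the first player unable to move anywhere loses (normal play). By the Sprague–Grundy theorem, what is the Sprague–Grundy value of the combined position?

Pile A, S = {1, 3, 4, 6}:
G(0) = 0
G(1) = mex{0} = 1
G(2) = mex{1} = 0
G(3) = mex{0,0} = 1
G(4) = mex{1,1,0} = 2
G(5) = mex{2,0,1} = 3
G(6) = mex{3,1,0,0} = 2
G(7) = mex{2,2,1,1} = 0
G(8) = mex{0,3,2,0} = 1
G(9) = mex{1,2,3,1} = 0
G(10) = mex{0,0,2,2} = 1
G(11) = mex{1,1,0,3} = 2
G(12) = mex{2,0,1,2} = 3
G(13) = mex{3,1,0,0} = 2
G(14) = mex{2,2,1,1} = 0
G(15) = mex{0,3,2,0} = 1
G(16) = mex{1,2,3,1} = 0
G(17) = mex{0,0,2,2} = 1
G_A(17) = 1.
Pile B, S = {1, 4}:
n :  0  1  2  3  4  5  6  7  8  9 10 11 12 13 14 15 16 17 18 19 20 21 22 23
G :  0  1  0  1  2  0  1  0  1  2  0  1  0  1  2  0  1  0  1  2  0  1  0  1
G_B(23) = 1.
Pile C, S = {3, 7, 8, 9}:
n :  0  1  2  3  4  5  6  7  8  9 10
G :  0  0  0  1  1  1  0  2  2  1  3
G_C(10) = 3.
Combined Grundy value = 1 ⊕ 1 ⊕ 3 = 3.

3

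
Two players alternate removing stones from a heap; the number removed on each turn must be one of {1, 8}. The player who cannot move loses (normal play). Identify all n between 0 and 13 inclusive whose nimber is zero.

n :  0  1  2  3  4  5  6  7  8  9 10 11 12 13
G :  0  1  0  1  0  1  0  1  2  0  1  0  1  0
P-positions are exactly the n with G(n) = 0.

0, 2, 4, 6, 9, 11, 13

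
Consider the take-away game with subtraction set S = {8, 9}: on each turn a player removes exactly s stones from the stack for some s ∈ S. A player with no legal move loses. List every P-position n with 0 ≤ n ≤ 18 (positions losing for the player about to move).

n :  0  1  2  3  4  5  6  7  8  9 10 11 12 13 14 15 16 17 18
G :  0  0  0  0  0  0  0  0  1  1  1  1  1  1  1  1  2  0  0
P-positions are exactly the n with G(n) = 0.

0, 1, 2, 3, 4, 5, 6, 7, 17, 18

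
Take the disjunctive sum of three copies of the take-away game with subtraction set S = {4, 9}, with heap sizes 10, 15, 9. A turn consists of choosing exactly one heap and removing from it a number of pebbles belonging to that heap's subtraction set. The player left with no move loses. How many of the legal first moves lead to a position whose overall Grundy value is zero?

0

All heaps use S = {4, 9}:
n :  0  1  2  3  4  5  6  7  8  9 10 11 12 13 14 15
G :  0  0  0  0  1  1  1  1  0  2  2  2  1  0  0  0
Heap A: G(10) = 2.
Heap B: G(15) = 0.
Heap C: G(9) = 2.
Combined Grundy value = 2 ⊕ 0 ⊕ 2 = 0.
A winning move leaves total XOR = 0, i.e. changes one component's Grundy value g to g ⊕ X where X is the current total.
Heap A: target g' = 2⊕0 = 2, but every legal move changes the Grundy value (mex property), so 0 moves.
Heap B: target g' = 0⊕0 = 0, but every legal move changes the Grundy value (mex property), so 0 moves.
Heap C: target g' = 2⊕0 = 2, but every legal move changes the Grundy value (mex property), so 0 moves.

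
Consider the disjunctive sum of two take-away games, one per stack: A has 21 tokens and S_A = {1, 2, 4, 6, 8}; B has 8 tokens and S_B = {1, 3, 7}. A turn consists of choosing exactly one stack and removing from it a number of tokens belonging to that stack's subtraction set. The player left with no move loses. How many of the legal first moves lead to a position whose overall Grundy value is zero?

5

Stack A, S = {1, 2, 4, 6, 8}:
n :  0  1  2  3  4  5  6  7  8  9 10 11 12 13 14 15 16 17 18 19 20 21
G :  0  1  2  0  1  2  3  4  5  3  0  1  2  0  1  2  3  4  5  3  0  1
G_A(21) = 1.
Stack B, S = {1, 3, 7}:
G(0) = 0
G(1) = mex{0} = 1
G(2) = mex{1} = 0
G(3) = mex{0,0} = 1
G(4) = mex{1,1} = 0
G(5) = mex{0,0} = 1
G(6) = mex{1,1} = 0
G(7) = mex{0,0,0} = 1
G(8) = mex{1,1,1} = 0
G_B(8) = 0.
Combined Grundy value = 1 ⊕ 0 = 1.
A winning move leaves total XOR = 0, i.e. changes one component's Grundy value g to g ⊕ X where X is the current total.
Stack A: need g' = 1⊕1 = 0. Options: 21−1→G=0, 21−2→G=3, 21−4→G=4, 21−6→G=2, 21−8→G=0. Hits: 2.
Stack B: need g' = 0⊕1 = 1. Options: 8−1→G=1, 8−3→G=1, 8−7→G=1. Hits: 3.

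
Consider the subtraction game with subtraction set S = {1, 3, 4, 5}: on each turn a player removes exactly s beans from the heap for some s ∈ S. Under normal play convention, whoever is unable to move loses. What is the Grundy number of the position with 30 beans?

2

G(0) = 0
G(1) = mex{0} = 1
G(2) = mex{1} = 0
G(3) = mex{0,0} = 1
G(4) = mex{1,1,0} = 2
G(5) = mex{2,0,1,0} = 3
G(6) = mex{3,1,0,1} = 2
G(7) = mex{2,2,1,0} = 3
G(8) = mex{3,3,2,1} = 0
G(9) = mex{0,2,3,2} = 1
G(10) = mex{1,3,2,3} = 0
G(11) = mex{0,0,3,2} = 1
G(12) = mex{1,1,0,3} = 2
G(13) = mex{2,0,1,0} = 3
G(14) = mex{3,1,0,1} = 2
G(15) = mex{2,2,1,0} = 3
G(16) = mex{3,3,2,1} = 0
G(17) = mex{0,2,3,2} = 1
G(18) = mex{1,3,2,3} = 0
G(19) = mex{0,0,3,2} = 1
G(20) = mex{1,1,0,3} = 2
G(21) = mex{2,0,1,0} = 3
G(22) = mex{3,1,0,1} = 2
G(23) = mex{2,2,1,0} = 3
G(24) = mex{3,3,2,1} = 0
G(25) = mex{0,2,3,2} = 1
G(26) = mex{1,3,2,3} = 0
G(27) = mex{0,0,3,2} = 1
G(28) = mex{1,1,0,3} = 2
G(29) = mex{2,0,1,0} = 3
G(30) = mex{3,1,0,1} = 2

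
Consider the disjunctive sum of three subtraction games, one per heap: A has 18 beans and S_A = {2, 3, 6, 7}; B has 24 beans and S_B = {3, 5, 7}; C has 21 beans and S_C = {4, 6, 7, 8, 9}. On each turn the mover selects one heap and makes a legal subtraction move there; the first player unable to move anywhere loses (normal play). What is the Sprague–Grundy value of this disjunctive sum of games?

Heap A, S = {2, 3, 6, 7}:
n :  0  1  2  3  4  5  6  7  8  9 10 11 12 13 14 15 16 17 18
G :  0  0  1  1  2  0  3  1  2  0  0  1  1  2  0  3  1  2  0
G_A(18) = 0.
Heap B, S = {3, 5, 7}:
G(0) = 0
G(1) = mex{} = 0
G(2) = mex{} = 0
G(3) = mex{0} = 1
G(4) = mex{0} = 1
G(5) = mex{0,0} = 1
G(6) = mex{1,0} = 2
G(7) = mex{1,0,0} = 2
G(8) = mex{1,1,0} = 2
G(9) = mex{2,1,0} = 3
G(10) = mex{2,1,1} = 0
G(11) = mex{2,2,1} = 0
G(12) = mex{3,2,1} = 0
G(13) = mex{0,2,2} = 1
G(14) = mex{0,3,2} = 1
G(15) = mex{0,0,2} = 1
G(16) = mex{1,0,3} = 2
G(17) = mex{1,0,0} = 2
G(18) = mex{1,1,0} = 2
G(19) = mex{2,1,0} = 3
G(20) = mex{2,1,1} = 0
G(21) = mex{2,2,1} = 0
G(22) = mex{3,2,1} = 0
G(23) = mex{0,2,2} = 1
G(24) = mex{0,3,2} = 1
G_B(24) = 1.
Heap C, S = {4, 6, 7, 8, 9}:
n :  0  1  2  3  4  5  6  7  8  9 10 11 12 13 14 15 16 17 18 19 20 21
G :  0  0  0  0  1  1  1  1  2  2  2  2  3  0  0  0  0  1  1  1  1  2
G_C(21) = 2.
Combined Grundy value = 0 ⊕ 1 ⊕ 2 = 3.

3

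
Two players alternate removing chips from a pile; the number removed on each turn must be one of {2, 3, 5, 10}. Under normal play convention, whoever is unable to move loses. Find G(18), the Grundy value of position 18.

2

n :  0  1  2  3  4  5  6  7  8  9 10 11 12 13 14 15 16 17 18
G :  0  0  1  1  2  2  3  0  0  1  1  2  2  3  0  0  1  1  2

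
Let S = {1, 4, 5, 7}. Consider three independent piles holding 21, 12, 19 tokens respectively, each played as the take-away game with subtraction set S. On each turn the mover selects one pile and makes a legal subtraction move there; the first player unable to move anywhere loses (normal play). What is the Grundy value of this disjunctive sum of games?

All piles use S = {1, 4, 5, 7}:
n :  0  1  2  3  4  5  6  7  8  9 10 11 12 13 14 15 16 17 18 19 20 21
G :  0  1  0  1  2  3  2  3  0  1  0  1  2  3  2  3  0  1  0  1  2  3
Pile A: G(21) = 3.
Pile B: G(12) = 2.
Pile C: G(19) = 1.
Combined Grundy value = 3 ⊕ 2 ⊕ 1 = 0.

0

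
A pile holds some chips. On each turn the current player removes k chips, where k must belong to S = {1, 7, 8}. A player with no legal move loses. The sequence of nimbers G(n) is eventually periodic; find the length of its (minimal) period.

15

n :  0  1  2  3  4  5  6  7  8  9 10 11 12 13 14 15 16 17 18 19 20 21 22 23 24 25 26 27 28 29 30 31
G :  0  1  0  1  0  1  0  1  2  3  2  3  2  3  2  0  1  0  1  0  1  0  1  2  3  2  3  2  3  2  0  1
G(n+15) = G(n) holds for n = 0,…,7 (a full window of length max(S) = 8), so the sequence is purely periodic with period 15.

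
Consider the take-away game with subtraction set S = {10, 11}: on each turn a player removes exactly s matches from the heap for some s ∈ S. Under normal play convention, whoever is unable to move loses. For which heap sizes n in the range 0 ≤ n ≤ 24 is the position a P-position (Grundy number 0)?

n :  0  1  2  3  4  5  6  7  8  9 10 11 12 13 14 15 16 17 18 19 20 21 22 23 24
G :  0  0  0  0  0  0  0  0  0  0  1  1  1  1  1  1  1  1  1  1  2  0  0  0  0
P-positions are exactly the n with G(n) = 0.

0, 1, 2, 3, 4, 5, 6, 7, 8, 9, 21, 22, 23, 24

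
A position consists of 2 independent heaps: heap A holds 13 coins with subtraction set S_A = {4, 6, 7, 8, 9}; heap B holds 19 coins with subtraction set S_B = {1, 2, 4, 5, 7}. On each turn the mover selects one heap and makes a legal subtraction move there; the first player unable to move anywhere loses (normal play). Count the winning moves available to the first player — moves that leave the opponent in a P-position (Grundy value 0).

7

Heap A, S = {4, 6, 7, 8, 9}:
G(0) = 0
G(1) = mex{} = 0
G(2) = mex{} = 0
G(3) = mex{} = 0
G(4) = mex{0} = 1
G(5) = mex{0} = 1
G(6) = mex{0,0} = 1
G(7) = mex{0,0,0} = 1
G(8) = mex{1,0,0,0} = 2
G(9) = mex{1,0,0,0,0} = 2
G(10) = mex{1,1,0,0,0} = 2
G(11) = mex{1,1,1,0,0} = 2
G(12) = mex{2,1,1,1,0} = 3
G(13) = mex{2,1,1,1,1} = 0
G_A(13) = 0.
Heap B, S = {1, 2, 4, 5, 7}:
G(0) = 0
G(1) = mex{0} = 1
G(2) = mex{1,0} = 2
G(3) = mex{2,1} = 0
G(4) = mex{0,2,0} = 1
G(5) = mex{1,0,1,0} = 2
G(6) = mex{2,1,2,1} = 0
G(7) = mex{0,2,0,2,0} = 1
G(8) = mex{1,0,1,0,1} = 2
G(9) = mex{2,1,2,1,2} = 0
G(10) = mex{0,2,0,2,0} = 1
G(11) = mex{1,0,1,0,1} = 2
G(12) = mex{2,1,2,1,2} = 0
G(13) = mex{0,2,0,2,0} = 1
G(14) = mex{1,0,1,0,1} = 2
G(15) = mex{2,1,2,1,2} = 0
G(16) = mex{0,2,0,2,0} = 1
G(17) = mex{1,0,1,0,1} = 2
G(18) = mex{2,1,2,1,2} = 0
G(19) = mex{0,2,0,2,0} = 1
G_B(19) = 1.
Combined Grundy value = 0 ⊕ 1 = 1.
A winning move leaves total XOR = 0, i.e. changes one component's Grundy value g to g ⊕ X where X is the current total.
Heap A: need g' = 0⊕1 = 1. Options: 13−4→G=2, 13−6→G=1, 13−7→G=1, 13−8→G=1, 13−9→G=1. Hits: 4.
Heap B: need g' = 1⊕1 = 0. Options: 19−1→G=0, 19−2→G=2, 19−4→G=0, 19−5→G=2, 19−7→G=0. Hits: 3.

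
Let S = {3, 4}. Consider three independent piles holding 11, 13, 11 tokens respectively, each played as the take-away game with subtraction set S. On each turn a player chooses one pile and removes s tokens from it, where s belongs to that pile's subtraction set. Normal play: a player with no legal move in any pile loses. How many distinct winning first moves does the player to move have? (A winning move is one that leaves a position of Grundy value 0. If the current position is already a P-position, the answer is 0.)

1

All piles use S = {3, 4}:
n :  0  1  2  3  4  5  6  7  8  9 10 11 12 13
G :  0  0  0  1  1  1  2  0  0  0  1  1  1  2
Pile A: G(11) = 1.
Pile B: G(13) = 2.
Pile C: G(11) = 1.
Combined Grundy value = 1 ⊕ 2 ⊕ 1 = 2.
A winning move leaves total XOR = 0, i.e. changes one component's Grundy value g to g ⊕ X where X is the current total.
Pile A: need g' = 1⊕2 = 3. Options: 11−3→G=0, 11−4→G=0. Hits: 0.
Pile B: need g' = 2⊕2 = 0. Options: 13−3→G=1, 13−4→G=0. Hits: 1.
Pile C: need g' = 1⊕2 = 3. Options: 11−3→G=0, 11−4→G=0. Hits: 0.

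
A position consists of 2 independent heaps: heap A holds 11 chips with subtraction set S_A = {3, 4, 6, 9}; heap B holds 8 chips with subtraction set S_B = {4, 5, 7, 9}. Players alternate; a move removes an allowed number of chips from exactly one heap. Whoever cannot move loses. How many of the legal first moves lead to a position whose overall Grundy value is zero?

Heap A, S = {3, 4, 6, 9}:
G(0) = 0
G(1) = mex{} = 0
G(2) = mex{} = 0
G(3) = mex{0} = 1
G(4) = mex{0,0} = 1
G(5) = mex{0,0} = 1
G(6) = mex{1,0,0} = 2
G(7) = mex{1,1,0} = 2
G(8) = mex{1,1,0} = 2
G(9) = mex{2,1,1,0} = 3
G(10) = mex{2,2,1,0} = 3
G(11) = mex{2,2,1,0} = 3
G_A(11) = 3.
Heap B, S = {4, 5, 7, 9}:
n : 0 1 2 3 4 5 6 7 8
G : 0 0 0 0 1 1 1 1 2
G_B(8) = 2.
Combined Grundy value = 3 ⊕ 2 = 1.
A winning move leaves total XOR = 0, i.e. changes one component's Grundy value g to g ⊕ X where X is the current total.
Heap A: need g' = 3⊕1 = 2. Options: 11−3→G=2, 11−4→G=2, 11−6→G=1, 11−9→G=0. Hits: 2.
Heap B: need g' = 2⊕1 = 3. Options: 8−4→G=1, 8−5→G=0, 8−7→G=0. Hits: 0.

2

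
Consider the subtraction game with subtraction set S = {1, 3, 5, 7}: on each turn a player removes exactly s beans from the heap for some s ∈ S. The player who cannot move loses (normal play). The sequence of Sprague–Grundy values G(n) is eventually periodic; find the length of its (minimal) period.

2

G(0) = 0
G(1) = mex{0} = 1
G(2) = mex{1} = 0
G(3) = mex{0,0} = 1
G(4) = mex{1,1} = 0
G(5) = mex{0,0,0} = 1
G(6) = mex{1,1,1} = 0
G(7) = mex{0,0,0,0} = 1
G(8) = mex{1,1,1,1} = 0
G(9) = mex{0,0,0,0} = 1
G(10) = mex{1,1,1,1} = 0
G(11) = mex{0,0,0,0} = 1
G(12) = mex{1,1,1,1} = 0
G(13) = mex{0,0,0,0} = 1
G(14) = mex{1,1,1,1} = 0
G(n+2) = G(n) holds for n = 0,…,6 (a full window of length max(S) = 7), so the sequence is purely periodic with period 2.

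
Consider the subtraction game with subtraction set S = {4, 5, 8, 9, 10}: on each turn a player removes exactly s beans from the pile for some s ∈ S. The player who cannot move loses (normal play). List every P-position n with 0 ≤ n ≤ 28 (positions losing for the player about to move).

G(0) = 0
G(1) = mex{} = 0
G(2) = mex{} = 0
G(3) = mex{} = 0
G(4) = mex{0} = 1
G(5) = mex{0,0} = 1
G(6) = mex{0,0} = 1
G(7) = mex{0,0} = 1
G(8) = mex{1,0,0} = 2
G(9) = mex{1,1,0,0} = 2
G(10) = mex{1,1,0,0,0} = 2
G(11) = mex{1,1,0,0,0} = 2
G(12) = mex{2,1,1,0,0} = 3
G(13) = mex{2,2,1,1,0} = 3
G(14) = mex{2,2,1,1,1} = 0
G(15) = mex{2,2,1,1,1} = 0
G(16) = mex{3,2,2,1,1} = 0
G(17) = mex{3,3,2,2,1} = 0
G(18) = mex{0,3,2,2,2} = 1
G(19) = mex{0,0,2,2,2} = 1
G(20) = mex{0,0,3,2,2} = 1
G(21) = mex{0,0,3,3,2} = 1
G(22) = mex{1,0,0,3,3} = 2
G(23) = mex{1,1,0,0,3} = 2
G(24) = mex{1,1,0,0,0} = 2
G(25) = mex{1,1,0,0,0} = 2
G(26) = mex{2,1,1,0,0} = 3
G(27) = mex{2,2,1,1,0} = 3
G(28) = mex{2,2,1,1,1} = 0
P-positions are exactly the n with G(n) = 0.

0, 1, 2, 3, 14, 15, 16, 17, 28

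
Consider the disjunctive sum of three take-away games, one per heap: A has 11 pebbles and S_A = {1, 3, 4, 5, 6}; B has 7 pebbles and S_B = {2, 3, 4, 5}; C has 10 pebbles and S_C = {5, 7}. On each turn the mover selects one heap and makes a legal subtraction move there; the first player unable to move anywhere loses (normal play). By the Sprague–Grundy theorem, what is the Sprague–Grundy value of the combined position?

Heap A, S = {1, 3, 4, 5, 6}:
n :  0  1  2  3  4  5  6  7  8  9 10 11
G :  0  1  0  1  2  3  2  3  4  0  1  0
G_A(11) = 0.
Heap B, S = {2, 3, 4, 5}:
G(0) = 0
G(1) = mex{} = 0
G(2) = mex{0} = 1
G(3) = mex{0,0} = 1
G(4) = mex{1,0,0} = 2
G(5) = mex{1,1,0,0} = 2
G(6) = mex{2,1,1,0} = 3
G(7) = mex{2,2,1,1} = 0
G_B(7) = 0.
Heap C, S = {5, 7}:
G(0) = 0
G(1) = mex{} = 0
G(2) = mex{} = 0
G(3) = mex{} = 0
G(4) = mex{} = 0
G(5) = mex{0} = 1
G(6) = mex{0} = 1
G(7) = mex{0,0} = 1
G(8) = mex{0,0} = 1
G(9) = mex{0,0} = 1
G(10) = mex{1,0} = 2
G_C(10) = 2.
Combined Grundy value = 0 ⊕ 0 ⊕ 2 = 2.

2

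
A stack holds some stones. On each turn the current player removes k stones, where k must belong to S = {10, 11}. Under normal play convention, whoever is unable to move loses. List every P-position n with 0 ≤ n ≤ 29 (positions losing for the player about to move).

0, 1, 2, 3, 4, 5, 6, 7, 8, 9, 21, 22, 23, 24, 25, 26, 27, 28, 29

G(0) = 0
G(1) = mex{} = 0
G(2) = mex{} = 0
G(3) = mex{} = 0
G(4) = mex{} = 0
G(5) = mex{} = 0
G(6) = mex{} = 0
G(7) = mex{} = 0
G(8) = mex{} = 0
G(9) = mex{} = 0
G(10) = mex{0} = 1
G(11) = mex{0,0} = 1
G(12) = mex{0,0} = 1
G(13) = mex{0,0} = 1
G(14) = mex{0,0} = 1
G(15) = mex{0,0} = 1
G(16) = mex{0,0} = 1
G(17) = mex{0,0} = 1
G(18) = mex{0,0} = 1
G(19) = mex{0,0} = 1
G(20) = mex{1,0} = 2
G(21) = mex{1,1} = 0
G(22) = mex{1,1} = 0
G(23) = mex{1,1} = 0
G(24) = mex{1,1} = 0
G(25) = mex{1,1} = 0
G(26) = mex{1,1} = 0
G(27) = mex{1,1} = 0
G(28) = mex{1,1} = 0
G(29) = mex{1,1} = 0
P-positions are exactly the n with G(n) = 0.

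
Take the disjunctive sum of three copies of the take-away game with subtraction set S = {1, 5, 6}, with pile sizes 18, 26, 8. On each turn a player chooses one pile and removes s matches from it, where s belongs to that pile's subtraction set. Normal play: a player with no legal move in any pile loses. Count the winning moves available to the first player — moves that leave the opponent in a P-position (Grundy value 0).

3

All piles use S = {1, 5, 6}:
n :  0  1  2  3  4  5  6  7  8  9 10 11 12 13 14 15 16 17 18 19 20 21 22 23 24 25 26
G :  0  1  0  1  0  1  2  3  2  3  2  0  1  0  1  0  1  2  3  2  3  2  0  1  0  1  0
Pile A: G(18) = 3.
Pile B: G(26) = 0.
Pile C: G(8) = 2.
Combined Grundy value = 3 ⊕ 0 ⊕ 2 = 1.
A winning move leaves total XOR = 0, i.e. changes one component's Grundy value g to g ⊕ X where X is the current total.
Pile A: need g' = 3⊕1 = 2. Options: 18−1→G=2, 18−5→G=0, 18−6→G=1. Hits: 1.
Pile B: need g' = 0⊕1 = 1. Options: 26−1→G=1, 26−5→G=2, 26−6→G=3. Hits: 1.
Pile C: need g' = 2⊕1 = 3. Options: 8−1→G=3, 8−5→G=1, 8−6→G=0. Hits: 1.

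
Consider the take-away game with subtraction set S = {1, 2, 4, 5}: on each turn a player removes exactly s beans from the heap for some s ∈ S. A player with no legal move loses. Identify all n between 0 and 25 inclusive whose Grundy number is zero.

0, 3, 6, 9, 12, 15, 18, 21, 24

n :  0  1  2  3  4  5  6  7  8  9 10 11 12 13 14 15 16 17 18 19 20 21 22 23 24 25
G :  0  1  2  0  1  2  0  1  2  0  1  2  0  1  2  0  1  2  0  1  2  0  1  2  0  1
P-positions are exactly the n with G(n) = 0.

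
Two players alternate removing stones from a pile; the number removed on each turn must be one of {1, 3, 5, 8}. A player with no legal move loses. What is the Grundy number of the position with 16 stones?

1

n :  0  1  2  3  4  5  6  7  8  9 10 11 12 13 14 15 16
G :  0  1  0  1  0  1  0  1  2  3  2  3  2  0  1  0  1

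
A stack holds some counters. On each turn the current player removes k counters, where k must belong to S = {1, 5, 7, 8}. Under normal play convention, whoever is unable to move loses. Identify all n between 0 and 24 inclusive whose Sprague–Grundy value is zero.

G(0) = 0
G(1) = mex{0} = 1
G(2) = mex{1} = 0
G(3) = mex{0} = 1
G(4) = mex{1} = 0
G(5) = mex{0,0} = 1
G(6) = mex{1,1} = 0
G(7) = mex{0,0,0} = 1
G(8) = mex{1,1,1,0} = 2
G(9) = mex{2,0,0,1} = 3
G(10) = mex{3,1,1,0} = 2
G(11) = mex{2,0,0,1} = 3
G(12) = mex{3,1,1,0} = 2
G(13) = mex{2,2,0,1} = 3
G(14) = mex{3,3,1,0} = 2
G(15) = mex{2,2,2,1} = 0
G(16) = mex{0,3,3,2} = 1
G(17) = mex{1,2,2,3} = 0
G(18) = mex{0,3,3,2} = 1
G(19) = mex{1,2,2,3} = 0
G(20) = mex{0,0,3,2} = 1
G(21) = mex{1,1,2,3} = 0
G(22) = mex{0,0,0,2} = 1
G(23) = mex{1,1,1,0} = 2
G(24) = mex{2,0,0,1} = 3
P-positions are exactly the n with G(n) = 0.

0, 2, 4, 6, 15, 17, 19, 21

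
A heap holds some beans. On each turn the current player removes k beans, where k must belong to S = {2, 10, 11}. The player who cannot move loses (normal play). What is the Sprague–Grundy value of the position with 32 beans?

n :  0  1  2  3  4  5  6  7  8  9 10 11 12 13 14 15 16 17 18 19 20 21 22 23 24 25 26 27 28 29 30 31 32
G :  0  0  1  1  0  0  1  1  0  0  1  1  2  0  3  1  2  0  3  1  2  0  0  1  1  0  0  1  1  0  0  1  1

1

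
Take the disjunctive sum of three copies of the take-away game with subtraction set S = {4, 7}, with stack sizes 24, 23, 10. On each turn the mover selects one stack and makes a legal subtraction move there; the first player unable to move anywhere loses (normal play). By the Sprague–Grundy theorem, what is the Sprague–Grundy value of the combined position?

2

All stacks use S = {4, 7}:
G(0) = 0
G(1) = mex{} = 0
G(2) = mex{} = 0
G(3) = mex{} = 0
G(4) = mex{0} = 1
G(5) = mex{0} = 1
G(6) = mex{0} = 1
G(7) = mex{0,0} = 1
G(8) = mex{1,0} = 2
G(9) = mex{1,0} = 2
G(10) = mex{1,0} = 2
G(11) = mex{1,1} = 0
G(12) = mex{2,1} = 0
G(13) = mex{2,1} = 0
G(14) = mex{2,1} = 0
G(15) = mex{0,2} = 1
G(16) = mex{0,2} = 1
G(17) = mex{0,2} = 1
G(18) = mex{0,0} = 1
G(19) = mex{1,0} = 2
G(20) = mex{1,0} = 2
G(21) = mex{1,0} = 2
G(22) = mex{1,1} = 0
G(23) = mex{2,1} = 0
G(24) = mex{2,1} = 0
Stack A: G(24) = 0.
Stack B: G(23) = 0.
Stack C: G(10) = 2.
Combined Grundy value = 0 ⊕ 0 ⊕ 2 = 2.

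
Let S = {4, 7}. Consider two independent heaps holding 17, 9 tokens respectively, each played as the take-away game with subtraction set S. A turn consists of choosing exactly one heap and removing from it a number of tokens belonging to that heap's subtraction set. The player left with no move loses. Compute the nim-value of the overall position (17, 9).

3

All heaps use S = {4, 7}:
G(0) = 0
G(1) = mex{} = 0
G(2) = mex{} = 0
G(3) = mex{} = 0
G(4) = mex{0} = 1
G(5) = mex{0} = 1
G(6) = mex{0} = 1
G(7) = mex{0,0} = 1
G(8) = mex{1,0} = 2
G(9) = mex{1,0} = 2
G(10) = mex{1,0} = 2
G(11) = mex{1,1} = 0
G(12) = mex{2,1} = 0
G(13) = mex{2,1} = 0
G(14) = mex{2,1} = 0
G(15) = mex{0,2} = 1
G(16) = mex{0,2} = 1
G(17) = mex{0,2} = 1
Heap A: G(17) = 1.
Heap B: G(9) = 2.
Combined Grundy value = 1 ⊕ 2 = 3.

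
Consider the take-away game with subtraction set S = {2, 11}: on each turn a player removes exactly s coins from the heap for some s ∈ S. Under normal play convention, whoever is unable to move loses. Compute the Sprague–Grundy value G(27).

0

n :  0  1  2  3  4  5  6  7  8  9 10 11 12 13 14 15 16 17 18 19 20 21 22 23 24 25 26 27
G :  0  0  1  1  0  0  1  1  0  0  1  1  2  0  0  1  1  0  0  1  1  0  0  1  1  2  0  0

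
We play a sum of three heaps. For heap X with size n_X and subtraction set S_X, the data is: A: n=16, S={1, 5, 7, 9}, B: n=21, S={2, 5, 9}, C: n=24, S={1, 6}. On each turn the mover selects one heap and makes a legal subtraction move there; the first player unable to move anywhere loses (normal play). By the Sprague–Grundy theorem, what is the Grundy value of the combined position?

1

Heap A, S = {1, 5, 7, 9}:
n :  0  1  2  3  4  5  6  7  8  9 10 11 12 13 14 15 16
G :  0  1  0  1  0  1  0  1  0  1  0  1  0  1  0  1  0
G_A(16) = 0.
Heap B, S = {2, 5, 9}:
n :  0  1  2  3  4  5  6  7  8  9 10 11 12 13 14 15 16 17 18 19 20 21
G :  0  0  1  1  0  2  1  0  0  1  1  0  2  1  0  0  1  1  0  2  1  0
G_B(21) = 0.
Heap C, S = {1, 6}:
G(0) = 0
G(1) = mex{0} = 1
G(2) = mex{1} = 0
G(3) = mex{0} = 1
G(4) = mex{1} = 0
G(5) = mex{0} = 1
G(6) = mex{1,0} = 2
G(7) = mex{2,1} = 0
G(8) = mex{0,0} = 1
G(9) = mex{1,1} = 0
G(10) = mex{0,0} = 1
G(11) = mex{1,1} = 0
G(12) = mex{0,2} = 1
G(13) = mex{1,0} = 2
G(14) = mex{2,1} = 0
G(15) = mex{0,0} = 1
G(16) = mex{1,1} = 0
G(17) = mex{0,0} = 1
G(18) = mex{1,1} = 0
G(19) = mex{0,2} = 1
G(20) = mex{1,0} = 2
G(21) = mex{2,1} = 0
G(22) = mex{0,0} = 1
G(23) = mex{1,1} = 0
G(24) = mex{0,0} = 1
G_C(24) = 1.
Combined Grundy value = 0 ⊕ 0 ⊕ 1 = 1.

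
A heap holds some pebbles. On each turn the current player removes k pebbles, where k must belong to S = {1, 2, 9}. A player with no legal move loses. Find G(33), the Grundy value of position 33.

G(0) = 0
G(1) = mex{0} = 1
G(2) = mex{1,0} = 2
G(3) = mex{2,1} = 0
G(4) = mex{0,2} = 1
G(5) = mex{1,0} = 2
G(6) = mex{2,1} = 0
G(7) = mex{0,2} = 1
G(8) = mex{1,0} = 2
G(9) = mex{2,1,0} = 3
G(10) = mex{3,2,1} = 0
G(11) = mex{0,3,2} = 1
G(12) = mex{1,0,0} = 2
G(13) = mex{2,1,1} = 0
G(14) = mex{0,2,2} = 1
G(15) = mex{1,0,0} = 2
G(16) = mex{2,1,1} = 0
G(17) = mex{0,2,2} = 1
G(18) = mex{1,0,3} = 2
G(19) = mex{2,1,0} = 3
G(20) = mex{3,2,1} = 0
G(21) = mex{0,3,2} = 1
G(22) = mex{1,0,0} = 2
G(23) = mex{2,1,1} = 0
G(24) = mex{0,2,2} = 1
G(25) = mex{1,0,0} = 2
G(26) = mex{2,1,1} = 0
G(27) = mex{0,2,2} = 1
G(28) = mex{1,0,3} = 2
G(29) = mex{2,1,0} = 3
G(30) = mex{3,2,1} = 0
G(31) = mex{0,3,2} = 1
G(32) = mex{1,0,0} = 2
G(33) = mex{2,1,1} = 0

0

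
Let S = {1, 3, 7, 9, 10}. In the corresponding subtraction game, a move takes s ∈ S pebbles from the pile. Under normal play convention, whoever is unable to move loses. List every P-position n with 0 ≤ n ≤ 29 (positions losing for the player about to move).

0, 2, 4, 6, 8, 19, 21, 23, 25, 27

n :  0  1  2  3  4  5  6  7  8  9 10 11 12 13 14 15 16 17 18 19 20 21 22 23 24 25 26 27 28 29
G :  0  1  0  1  0  1  0  1  0  1  2  3  2  3  2  3  2  3  2  0  1  0  1  0  1  0  1  0  1  2
P-positions are exactly the n with G(n) = 0.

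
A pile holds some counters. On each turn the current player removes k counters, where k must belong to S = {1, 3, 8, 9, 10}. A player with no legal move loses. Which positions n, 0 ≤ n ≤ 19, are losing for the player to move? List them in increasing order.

0, 2, 4, 6, 17, 19

G(0) = 0
G(1) = mex{0} = 1
G(2) = mex{1} = 0
G(3) = mex{0,0} = 1
G(4) = mex{1,1} = 0
G(5) = mex{0,0} = 1
G(6) = mex{1,1} = 0
G(7) = mex{0,0} = 1
G(8) = mex{1,1,0} = 2
G(9) = mex{2,0,1,0} = 3
G(10) = mex{3,1,0,1,0} = 2
G(11) = mex{2,2,1,0,1} = 3
G(12) = mex{3,3,0,1,0} = 2
G(13) = mex{2,2,1,0,1} = 3
G(14) = mex{3,3,0,1,0} = 2
G(15) = mex{2,2,1,0,1} = 3
G(16) = mex{3,3,2,1,0} = 4
G(17) = mex{4,2,3,2,1} = 0
G(18) = mex{0,3,2,3,2} = 1
G(19) = mex{1,4,3,2,3} = 0
P-positions are exactly the n with G(n) = 0.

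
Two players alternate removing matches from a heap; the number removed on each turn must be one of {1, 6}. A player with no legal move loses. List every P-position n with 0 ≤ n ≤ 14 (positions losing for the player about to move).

G(0) = 0
G(1) = mex{0} = 1
G(2) = mex{1} = 0
G(3) = mex{0} = 1
G(4) = mex{1} = 0
G(5) = mex{0} = 1
G(6) = mex{1,0} = 2
G(7) = mex{2,1} = 0
G(8) = mex{0,0} = 1
G(9) = mex{1,1} = 0
G(10) = mex{0,0} = 1
G(11) = mex{1,1} = 0
G(12) = mex{0,2} = 1
G(13) = mex{1,0} = 2
G(14) = mex{2,1} = 0
P-positions are exactly the n with G(n) = 0.

0, 2, 4, 7, 9, 11, 14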